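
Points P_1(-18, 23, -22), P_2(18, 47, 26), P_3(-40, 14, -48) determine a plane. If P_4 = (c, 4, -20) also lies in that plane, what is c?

-4

Coplanarity requires P_1P_2 · (P_1P_3 × P_1P_4) = 0.
P_1P_2 = (36, 24, 48), P_1P_3 = (-22, -9, -26); the triple product is linear in c with coefficient -192 and constant term -768.
Setting it to zero: c = -4.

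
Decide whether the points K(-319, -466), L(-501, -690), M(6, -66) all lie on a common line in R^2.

KL = (-182, -224), KM = (325, 400).
Checking proportionality: KM = -25/14·KL, so the vectors are parallel and the points are collinear.

Yes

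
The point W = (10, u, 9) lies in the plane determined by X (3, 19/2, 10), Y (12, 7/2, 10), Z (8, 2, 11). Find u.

Coplanarity requires XY · (XZ × XW) = 0.
XY = (9, -6, 0), XZ = (5, -15/2, 1); the triple product is linear in u with coefficient -9 and constant term 81.
Setting it to zero: u = 9.

9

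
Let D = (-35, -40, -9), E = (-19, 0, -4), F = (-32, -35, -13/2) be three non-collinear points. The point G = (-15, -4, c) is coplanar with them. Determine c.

6

Coplanarity requires DE · (DF × DG) = 0.
DE = (16, 40, 5), DF = (3, 5, 5/2); the triple product is linear in c with coefficient -40 and constant term 240.
Setting it to zero: c = 6.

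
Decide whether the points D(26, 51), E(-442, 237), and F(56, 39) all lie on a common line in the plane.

No

DE = (-468, 186), DF = (30, -12).
If collinear, DF would be a scalar multiple of DE. But (-468)·(-12) ≠ (186)·(30) (difference 36), so they are not parallel; the points are not collinear.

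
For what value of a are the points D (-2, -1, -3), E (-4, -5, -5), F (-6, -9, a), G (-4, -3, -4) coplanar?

Coplanarity ⇔ det[DE; DF; DG] = 0.
Expanding, this is linear in a: (4)a + (28) = 0.
So a = -7.

-7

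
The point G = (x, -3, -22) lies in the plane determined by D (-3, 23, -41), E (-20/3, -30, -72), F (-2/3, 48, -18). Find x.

-7/3

The plane through D, E, F has equation −444x + 12y + 32z = 296.
Substituting G: (-444)x + (-740) = 296, so x = -7/3.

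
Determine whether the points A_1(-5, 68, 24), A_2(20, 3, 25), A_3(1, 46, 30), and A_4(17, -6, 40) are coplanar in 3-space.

Yes

A normal to the plane through A_1, A_2, A_3 is n = A_1A_2 × A_1A_3 = (-368, -144, -160).
The plane has equation n·P = -11792. For A_4: n·A_4 = -11792.
Equal, so A_4 lies in the plane and all four are coplanar.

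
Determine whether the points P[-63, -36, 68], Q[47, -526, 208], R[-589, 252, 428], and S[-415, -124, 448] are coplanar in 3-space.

No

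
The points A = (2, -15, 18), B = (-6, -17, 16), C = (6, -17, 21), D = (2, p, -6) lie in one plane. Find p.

21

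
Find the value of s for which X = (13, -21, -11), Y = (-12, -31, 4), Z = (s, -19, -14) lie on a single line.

18

Collinearity requires XY × XZ = 0; each component is linear in s.
The y-component gives (15)s + (-270) = 0, so s = 18.
The remaining components then also vanish.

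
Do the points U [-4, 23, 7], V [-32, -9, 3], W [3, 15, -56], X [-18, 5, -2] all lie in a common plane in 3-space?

No

A normal to the plane through U, V, W is n = UV × UW = (1984, -1792, 448).
The plane has equation n·P = -46016. For X: n·X = -45568.
-45568 ≠ -46016, so X is off the plane.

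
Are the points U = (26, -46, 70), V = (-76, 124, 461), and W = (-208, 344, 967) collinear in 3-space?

UV = (-102, 170, 391), UW = (-234, 390, 897).
UV × UW = (0, 0, 0).
The cross product vanishes, so the three points are collinear.

Yes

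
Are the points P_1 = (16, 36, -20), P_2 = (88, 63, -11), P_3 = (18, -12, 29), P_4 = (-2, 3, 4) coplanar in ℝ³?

The four points are coplanar iff the 3×3 determinant with rows P_1P_2, P_1P_3, P_1P_4 is zero.
Rows: (72, 27, 9), (2, -48, 49), (-18, -33, 24).
Expanding along the first row: (72)(465) − (27)(930) + (9)(-930) = 0.
Zero determinant ⇒ coplanar.

Yes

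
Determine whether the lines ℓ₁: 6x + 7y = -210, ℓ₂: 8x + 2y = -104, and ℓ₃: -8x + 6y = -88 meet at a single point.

Yes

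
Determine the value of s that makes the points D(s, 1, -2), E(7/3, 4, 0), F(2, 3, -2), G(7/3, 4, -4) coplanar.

Coplanarity ⇔ det[DE; DF; DG] = 0.
Expanding, this is linear in s: (-4)s + (16/3) = 0.
So s = 4/3.

4/3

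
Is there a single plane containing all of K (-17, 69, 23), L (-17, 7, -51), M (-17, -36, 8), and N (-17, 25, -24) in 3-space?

Yes

The four points are coplanar iff the 3×3 determinant with rows KL, KM, KN is zero.
Rows: (0, -62, -74), (0, -105, -15), (0, -44, -47).
Expanding along the first row: (0)(4275) − (-62)(0) + (-74)(0) = 0.
Zero determinant ⇒ coplanar.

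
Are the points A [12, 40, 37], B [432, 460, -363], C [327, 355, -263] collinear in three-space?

AB = (420, 420, -400), AC = (315, 315, -300).
AB × AC = (0, 0, 0).
The cross product vanishes, so the three points are collinear.

Yes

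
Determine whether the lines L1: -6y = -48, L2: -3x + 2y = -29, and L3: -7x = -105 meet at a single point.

The three lines meet at one point iff the augmented coefficient matrix [aᵢ bᵢ cᵢ] has rank < 3, i.e. its determinant vanishes.
Here the determinant is 0.
It vanishes, so the lines are concurrent at (15, 8).

Yes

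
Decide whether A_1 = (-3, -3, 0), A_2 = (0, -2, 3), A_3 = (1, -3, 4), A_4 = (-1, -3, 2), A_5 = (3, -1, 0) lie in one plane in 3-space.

No

The plane through A_1, A_2, A_3 has normal n = A_1A_2 × A_1A_3 = (4, 0, -4) and equation n·P = -12.
Checking the remaining points: n·A_4 = -12, n·A_5 = 12.
Since n·A_5 = 12 ≠ -12, A_5 is off the plane and the points are not all coplanar.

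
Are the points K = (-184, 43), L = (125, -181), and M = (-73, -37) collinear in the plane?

No

KL = (309, -224), KM = (111, -80).
Twice the signed area of △KLM is (309)(-80) − (-224)(111) = 144.
The area is nonzero, so the three points are not collinear.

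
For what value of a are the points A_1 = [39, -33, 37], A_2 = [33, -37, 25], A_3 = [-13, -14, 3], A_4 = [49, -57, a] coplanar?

17

The points are coplanar iff A_1A_2 · (A_1A_3 × A_1A_4) = 0.
Expanding, this is linear in a: (-322)a + (5474) = 0.
So a = 17.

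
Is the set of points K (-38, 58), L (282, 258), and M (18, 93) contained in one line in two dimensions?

KL = (320, 200), KM = (56, 35).
Twice the signed area of △KLM is (320)(35) − (200)(56) = 0.
The triangle is degenerate (zero area), so the points are collinear.

Yes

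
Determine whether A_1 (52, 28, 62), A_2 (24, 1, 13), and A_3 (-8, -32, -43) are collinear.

A_1A_2 = (-28, -27, -49), A_1A_3 = (-60, -60, -105).
Comparing components 2 and 3: (-27)(-105) − (-49)(-60) = -105 ≠ 0, so A_1A_2 and A_1A_3 are not parallel and the points are not collinear.

No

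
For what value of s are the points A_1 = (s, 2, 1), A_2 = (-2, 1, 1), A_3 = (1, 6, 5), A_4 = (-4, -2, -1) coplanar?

The points are coplanar iff A_1A_2 · (A_1A_3 × A_1A_4) = 0.
Expanding, this is linear in s: (-2)s + (-2) = 0.
So s = -1.

-1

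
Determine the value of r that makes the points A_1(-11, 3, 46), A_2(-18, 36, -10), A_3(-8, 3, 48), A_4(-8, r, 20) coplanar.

21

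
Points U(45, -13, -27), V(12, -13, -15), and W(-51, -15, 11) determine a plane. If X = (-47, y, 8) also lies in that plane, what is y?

Coplanarity requires UV · (UW × UX) = 0.
UV = (-33, 0, 12), UW = (-96, -2, 38); the triple product is linear in y with coefficient 102 and constant term 1428.
Setting it to zero: y = -14.

-14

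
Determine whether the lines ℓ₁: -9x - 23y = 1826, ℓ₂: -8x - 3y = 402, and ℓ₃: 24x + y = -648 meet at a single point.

No

The three lines meet at one point iff the augmented coefficient matrix [aᵢ bᵢ cᵢ] has rank < 3, i.e. its determinant vanishes.
Here the determinant is 314.
Nonzero, so no common point exists.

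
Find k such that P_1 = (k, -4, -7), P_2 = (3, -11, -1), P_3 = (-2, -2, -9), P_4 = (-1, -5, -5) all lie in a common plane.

Coplanarity ⇔ det[P_1P_2; P_1P_3; P_1P_4] = 0.
Expanding, this is linear in k: (-12)k + (-12) = 0.
So k = -1.

-1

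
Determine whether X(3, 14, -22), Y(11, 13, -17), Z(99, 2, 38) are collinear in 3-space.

XY = (8, -1, 5), XZ = (96, -12, 60).
XY × XZ = (0, 0, 0).
The cross product vanishes, so the three points are collinear.

Yes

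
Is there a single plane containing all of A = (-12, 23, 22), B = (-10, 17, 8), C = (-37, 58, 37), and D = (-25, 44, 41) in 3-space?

A normal to the plane through A, B, C is n = AB × AC = (400, 320, -80).
The plane has equation n·P = 800. For D: n·D = 800.
Equal, so D lies in the plane and all four are coplanar.

Yes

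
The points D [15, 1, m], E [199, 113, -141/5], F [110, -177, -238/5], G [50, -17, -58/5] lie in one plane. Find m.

-1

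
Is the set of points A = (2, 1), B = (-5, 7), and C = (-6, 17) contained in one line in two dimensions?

No

AB = (-7, 6), AC = (-8, 16).
det[AB; AC] = (-7)(16) − (6)(-8) = -64.
The determinant is nonzero, so they are not collinear.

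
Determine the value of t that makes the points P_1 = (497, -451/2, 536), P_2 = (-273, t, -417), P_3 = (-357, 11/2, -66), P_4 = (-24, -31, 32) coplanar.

Coplanarity ⇔ det[P_1P_2; P_1P_3; P_1P_4] = 0.
Expanding, this is linear in t: (-116774)t + (16757069) = 0.
So t = 287/2.

287/2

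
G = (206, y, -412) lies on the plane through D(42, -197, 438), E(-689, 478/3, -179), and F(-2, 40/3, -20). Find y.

Coplanarity requires DE · (DF × DG) = 0.
DE = (-731, 1069/3, -617), DF = (-44, 631/3, -458); the triple product is linear in y with coefficient -307650 and constant term 51275000.
Setting it to zero: y = 500/3.

500/3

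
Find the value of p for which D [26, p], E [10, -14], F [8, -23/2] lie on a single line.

The three points are collinear iff det[DE; DF] = 0.
This determinant is linear in p: (-2)p + (-68) = 0, so p = -34.

-34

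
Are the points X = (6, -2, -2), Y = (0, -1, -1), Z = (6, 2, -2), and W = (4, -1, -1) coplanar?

No

The four points are coplanar iff the 3×3 determinant with rows XY, XZ, XW is zero.
Rows: (-6, 1, 1), (0, 4, 0), (-2, 1, 1).
Expanding along the first row: (-6)(4) − (1)(0) + (1)(8) = -16.
Nonzero ⇒ not coplanar.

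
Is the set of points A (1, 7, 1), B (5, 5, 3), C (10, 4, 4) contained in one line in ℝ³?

No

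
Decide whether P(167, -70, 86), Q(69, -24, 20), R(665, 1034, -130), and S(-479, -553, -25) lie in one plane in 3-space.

A normal to the plane through P, Q, R is n = PQ × PR = (62928, -54036, -131100).
The plane has equation n·X = 3016896. For S: n·S = 3016896.
Equal, so S lies in the plane and all four are coplanar.

Yes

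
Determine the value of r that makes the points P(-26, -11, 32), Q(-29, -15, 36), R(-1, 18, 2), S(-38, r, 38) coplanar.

-14

Normal to plane PQR: n = (4, 10, 13); plane equation n·X = 202.
Requiring n·S = 202: (10)r + (342) = 202.
So r = -14.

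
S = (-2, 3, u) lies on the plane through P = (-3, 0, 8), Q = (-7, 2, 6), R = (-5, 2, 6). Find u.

5

The plane through P, Q, R has equation −4y − 4z = -32.
Substituting S: (-4)u + (-12) = -32, so u = 5.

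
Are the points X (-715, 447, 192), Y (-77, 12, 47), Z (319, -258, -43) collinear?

XY = (638, -435, -145), XZ = (1034, -705, -235).
XY × XZ = (0, 0, 0).
The cross product vanishes, so the three points are collinear.

Yes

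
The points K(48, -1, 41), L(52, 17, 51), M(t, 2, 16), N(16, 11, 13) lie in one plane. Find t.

22

Coplanarity ⇔ det[KL; KM; KN] = 0.
Expanding, this is linear in t: (624)t + (-13728) = 0.
So t = 22.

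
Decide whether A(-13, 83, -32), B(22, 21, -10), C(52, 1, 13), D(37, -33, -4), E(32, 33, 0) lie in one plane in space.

Yes

The plane through A, B, C has normal n = AB × AC = (-986, -145, 1160) and equation n·P = -36337.
Checking the remaining points: n·D = -36337, n·E = -36337.
All equal -36337, so all 5 points lie in one plane.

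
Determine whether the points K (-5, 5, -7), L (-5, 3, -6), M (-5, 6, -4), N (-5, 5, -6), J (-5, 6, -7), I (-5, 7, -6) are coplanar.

Yes

The plane through K, L, M has normal n = KL × KM = (-7, 0, 0) and equation n·P = 35.
Checking the remaining points: n·N = 35, n·J = 35, n·I = 35.
All equal 35, so all 6 points lie in one plane.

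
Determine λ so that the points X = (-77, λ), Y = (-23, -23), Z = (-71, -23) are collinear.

-23

Collinearity: (X − Y) must be parallel to (Z − Y) = (-48, 0).
Cross-multiplying the components: (λ − (-23))·(-48) = (-54)·(0).
Solving gives λ = -23.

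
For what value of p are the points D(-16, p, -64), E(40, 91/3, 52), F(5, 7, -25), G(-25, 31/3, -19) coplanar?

Coplanarity ⇔ det[DE; DF; DG] = 0.
Expanding, this is linear in p: (-2520)p + (-11760) = 0.
So p = -14/3.

-14/3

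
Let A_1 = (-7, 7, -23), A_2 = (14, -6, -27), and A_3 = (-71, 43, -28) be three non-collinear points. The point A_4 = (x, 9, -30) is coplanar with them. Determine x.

-13

The plane through A_1, A_2, A_3 has equation 209x + 361y − 76z = 2812.
Substituting A_4: (209)x + (5529) = 2812, so x = -13.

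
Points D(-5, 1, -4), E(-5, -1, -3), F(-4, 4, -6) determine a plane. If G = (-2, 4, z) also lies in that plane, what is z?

The plane through D, E, F has equation 1x + 1y + 2z = -12.
Substituting G: (2)z + (2) = -12, so z = -7.

-7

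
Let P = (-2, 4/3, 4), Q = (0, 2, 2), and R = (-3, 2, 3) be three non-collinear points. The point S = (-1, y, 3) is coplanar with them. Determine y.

5/3

A normal to the plane is n = PQ × PR = (2/3, 4, 2).
S lies in the plane iff n · PS = 0.
This gives (4)y + (-20/3) = 0, so y = 5/3.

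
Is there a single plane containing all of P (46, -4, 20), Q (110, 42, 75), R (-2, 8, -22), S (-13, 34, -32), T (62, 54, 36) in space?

No

The plane through P, Q, R has normal n = PQ × PR = (-2592, 48, 2976) and equation n·X = -59904.
Checking the remaining points: n·S = -59904, n·T = -50976.
Since n·T = -50976 ≠ -59904, T is off the plane and the points are not all coplanar.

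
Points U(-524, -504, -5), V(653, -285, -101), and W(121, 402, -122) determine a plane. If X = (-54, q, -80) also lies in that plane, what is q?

The plane through U, V, W has equation 61353x + 75789y + 925107z = -74972163.
Substituting X: (75789)q + (-77321622) = -74972163, so q = 31.

31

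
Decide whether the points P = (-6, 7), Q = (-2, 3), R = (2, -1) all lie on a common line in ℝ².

Yes

PQ = (4, -4), PR = (8, -8).
det[PQ; PR] = (4)(-8) − (-4)(8) = 0.
The determinant is zero, so the points are collinear.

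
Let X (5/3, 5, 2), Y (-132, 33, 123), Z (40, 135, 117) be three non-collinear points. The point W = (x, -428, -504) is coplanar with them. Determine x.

166/3

Coplanarity requires XY · (XZ × XW) = 0.
XY = (-401/3, 28, 121), XZ = (115/3, 130, 115); the triple product is linear in x with coefficient -12510 and constant term 692220.
Setting it to zero: x = 166/3.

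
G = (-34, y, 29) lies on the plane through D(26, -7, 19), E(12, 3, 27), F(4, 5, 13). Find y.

The plane through D, E, F has equation −156x − 260y + 52z = -1248.
Substituting G: (-260)y + (6812) = -1248, so y = 31.

31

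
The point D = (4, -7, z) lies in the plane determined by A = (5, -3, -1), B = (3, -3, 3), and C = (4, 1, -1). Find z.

A normal to the plane is n = AB × AC = (-16, -4, -8).
D lies in the plane iff n · AD = 0.
This gives (-8)z + (24) = 0, so z = 3.

3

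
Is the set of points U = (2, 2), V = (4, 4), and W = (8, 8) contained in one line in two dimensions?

UV = (2, 2), UW = (6, 6).
Checking proportionality: UW = 3·UV, so the vectors are parallel and the points are collinear.

Yes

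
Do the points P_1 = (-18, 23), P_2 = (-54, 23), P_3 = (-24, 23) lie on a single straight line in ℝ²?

Yes

P_1P_2 = (-36, 0), P_1P_3 = (-6, 0).
det[P_1P_2; P_1P_3] = (-36)(0) − (0)(-6) = 0.
The determinant is zero, so the points are collinear.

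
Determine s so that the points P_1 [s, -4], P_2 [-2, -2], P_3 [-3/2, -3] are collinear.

The three points are collinear iff det[P_1P_2; P_1P_3] = 0.
This determinant is linear in s: (1)s + (1) = 0, so s = -1.

-1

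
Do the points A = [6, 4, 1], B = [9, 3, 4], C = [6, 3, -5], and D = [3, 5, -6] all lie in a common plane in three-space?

The four points are coplanar iff the 3×3 determinant with rows AB, AC, AD is zero.
Rows: (3, -1, 3), (0, -1, -6), (-3, 1, -7).
Expanding along the first row: (3)(13) − (-1)(-18) + (3)(-3) = 12.
Nonzero ⇒ not coplanar.

No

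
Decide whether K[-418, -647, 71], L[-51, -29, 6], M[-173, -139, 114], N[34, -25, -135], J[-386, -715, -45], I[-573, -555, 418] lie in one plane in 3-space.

Yes

The plane through K, L, M has normal n = KL × KM = (59594, -31706, 35026) and equation n·P = -1909664.
Checking the remaining points: n·N = -1909664, n·J = -1909664, n·I = -1909664.
All equal -1909664, so all 6 points lie in one plane.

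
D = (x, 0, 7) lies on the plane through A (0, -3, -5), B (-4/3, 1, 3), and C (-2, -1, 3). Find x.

-3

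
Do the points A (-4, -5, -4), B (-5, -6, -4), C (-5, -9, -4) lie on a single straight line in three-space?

No

AB = (-1, -1, 0), AC = (-1, -4, 0).
AB × AC = (0, 0, 3).
The cross product is nonzero, so the points do not lie on one line.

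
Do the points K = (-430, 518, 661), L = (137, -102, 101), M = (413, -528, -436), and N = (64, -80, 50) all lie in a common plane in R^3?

Yes

With K as base: KL = (567, -620, -560), KM = (843, -1046, -1097), KN = (494, -598, -611).
KM × KN = (-16900, -26845, 12610).
KL · (KM × KN) = 0.
The scalar triple product vanishes, so the four points are coplanar.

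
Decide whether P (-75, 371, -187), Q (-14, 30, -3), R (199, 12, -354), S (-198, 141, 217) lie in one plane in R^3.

No

With P as base: PQ = (61, -341, 184), PR = (274, -359, -167), PS = (-123, -230, 404).
PR × PS = (-183446, -90155, -107177).
PQ · (PR × PS) = -167919.
Since -167919 ≠ 0, the four points are not coplanar.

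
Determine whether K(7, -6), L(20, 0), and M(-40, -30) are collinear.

KL = (13, 6), KM = (-47, -24).
If collinear, KM would be a scalar multiple of KL. But (13)·(-24) ≠ (6)·(-47) (difference -30), so they are not parallel; the points are not collinear.

No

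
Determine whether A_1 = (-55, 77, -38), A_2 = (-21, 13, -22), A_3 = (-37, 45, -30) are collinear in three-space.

No

A_1A_2 = (34, -64, 16), A_1A_3 = (18, -32, 8).
Comparing components 3 and 1: (16)(18) − (34)(8) = 16 ≠ 0, so A_1A_2 and A_1A_3 are not parallel and the points are not collinear.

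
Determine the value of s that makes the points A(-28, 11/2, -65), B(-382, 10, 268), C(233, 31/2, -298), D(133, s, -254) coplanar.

Normal to plane ABC: n = (-8757/2, 4431, -9429/2); plane equation n·P = 453411.
Requiring n·D = 453411: (4431)s + (1230285/2) = 453411.
So s = -73/2.

-73/2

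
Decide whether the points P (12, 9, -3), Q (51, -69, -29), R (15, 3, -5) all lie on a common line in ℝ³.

Yes

PQ = (39, -78, -26), PR = (3, -6, -2).
PQ × PR = (0, 0, 0).
The cross product vanishes, so the three points are collinear.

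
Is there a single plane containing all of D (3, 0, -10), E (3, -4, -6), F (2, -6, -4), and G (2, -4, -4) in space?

No

The four points are coplanar iff the 3×3 determinant with rows DE, DF, DG is zero.
Rows: (0, -4, 4), (-1, -6, 6), (-1, -4, 6).
Expanding along the first row: (0)(-12) − (-4)(0) + (4)(-2) = -8.
Nonzero ⇒ not coplanar.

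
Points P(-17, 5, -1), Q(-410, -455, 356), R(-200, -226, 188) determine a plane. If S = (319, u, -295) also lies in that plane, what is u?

A normal to the plane is n = PQ × PR = (-4473, 8946, 6603).
S lies in the plane iff n · PS = 0.
This gives (8946)u + (-3488940) = 0, so u = 390.

390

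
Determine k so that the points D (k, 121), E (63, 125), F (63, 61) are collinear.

63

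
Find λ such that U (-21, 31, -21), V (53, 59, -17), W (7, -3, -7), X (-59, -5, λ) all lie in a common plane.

-17

Normal to plane UVW: n = (528, -924, -3300); plane equation n·P = 29568.
Requiring n·X = 29568: (-3300)λ + (-26532) = 29568.
So λ = -17.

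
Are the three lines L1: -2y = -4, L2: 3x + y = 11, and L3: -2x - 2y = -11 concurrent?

No

Intersecting L1 and L2: solving the 2×2 system gives (x, y) = (3, 2).
Substitute into L3: (-2)(3) + (-2)(2) = -10.
But L3 requires -11 ≠ -10, so the three lines have no common point.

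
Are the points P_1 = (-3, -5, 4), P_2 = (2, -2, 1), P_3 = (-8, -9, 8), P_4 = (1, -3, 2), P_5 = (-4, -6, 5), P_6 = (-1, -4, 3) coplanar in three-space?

The plane through P_1, P_2, P_3 has normal n = P_1P_2 × P_1P_3 = (0, -5, -5) and equation n·P = 5.
Checking the remaining points: n·P_4 = 5, n·P_5 = 5, n·P_6 = 5.
All equal 5, so all 6 points lie in one plane.

Yes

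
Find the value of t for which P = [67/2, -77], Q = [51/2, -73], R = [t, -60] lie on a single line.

-1/2

The three points are collinear iff det[PQ; PR] = 0.
This determinant is linear in t: (-4)t + (-2) = 0, so t = -1/2.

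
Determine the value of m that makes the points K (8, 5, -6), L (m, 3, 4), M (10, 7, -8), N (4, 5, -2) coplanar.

Normal to plane KMN: n = (8, 0, 8); plane equation n·P = 16.
Requiring n·L = 16: (8)m + (32) = 16.
So m = -2.

-2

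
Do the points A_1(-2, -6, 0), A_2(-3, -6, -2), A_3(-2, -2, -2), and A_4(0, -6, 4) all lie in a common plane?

With A_1 as base: A_1A_2 = (-1, 0, -2), A_1A_3 = (0, 4, -2), A_1A_4 = (2, 0, 4).
A_1A_3 × A_1A_4 = (16, -4, -8).
A_1A_2 · (A_1A_3 × A_1A_4) = 0.
The scalar triple product vanishes, so the four points are coplanar.

Yes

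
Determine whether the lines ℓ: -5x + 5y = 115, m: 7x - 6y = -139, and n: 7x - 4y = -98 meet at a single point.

No

Intersecting ℓ and m: solving the 2×2 system gives (x, y) = (-1, 22).
Substitute into n: (7)(-1) + (-4)(22) = -95.
But n requires -98 ≠ -95, so the three lines have no common point.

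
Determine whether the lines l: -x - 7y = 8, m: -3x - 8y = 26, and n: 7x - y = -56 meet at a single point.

No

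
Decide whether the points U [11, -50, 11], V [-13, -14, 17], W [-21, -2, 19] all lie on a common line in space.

UV = (-24, 36, 6), UW = (-32, 48, 8).
UV × UW = (0, 0, 0).
The cross product vanishes, so the three points are collinear.

Yes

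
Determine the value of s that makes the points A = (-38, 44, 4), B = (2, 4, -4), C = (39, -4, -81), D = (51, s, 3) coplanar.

-52

Coplanarity ⇔ det[AB; AC; AD] = 0.
Expanding, this is linear in s: (2784)s + (144768) = 0.
So s = -52.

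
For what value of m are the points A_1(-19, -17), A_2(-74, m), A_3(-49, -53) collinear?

-83

The three points are collinear iff det[A_1A_2; A_1A_3] = 0.
This determinant is linear in m: (30)m + (2490) = 0, so m = -83.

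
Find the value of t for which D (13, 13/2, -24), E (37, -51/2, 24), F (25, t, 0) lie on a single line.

-19/2

Direction DE = (24, -32, 48). From the x-coordinate of F, the parameter along the line is τ = (25 − 13)/24 = 1/2.
Then t = 13/2 + 1/2·(-32) = -19/2.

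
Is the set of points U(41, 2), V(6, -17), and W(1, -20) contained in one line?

No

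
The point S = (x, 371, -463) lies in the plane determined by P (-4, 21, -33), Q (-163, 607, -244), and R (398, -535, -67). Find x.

Coplanarity requires PQ · (PR × PS) = 0.
PQ = (-159, 586, -211), PR = (402, -556, -34); the triple product is linear in x with coefficient -137240 and constant term 31153480.
Setting it to zero: x = 227.

227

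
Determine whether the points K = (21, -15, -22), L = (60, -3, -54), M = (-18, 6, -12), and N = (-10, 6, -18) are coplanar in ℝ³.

No

The four points are coplanar iff the 3×3 determinant with rows KL, KM, KN is zero.
Rows: (39, 12, -32), (-39, 21, 10), (-31, 21, 4).
Expanding along the first row: (39)(-126) − (12)(154) + (-32)(-168) = -1386.
Nonzero ⇒ not coplanar.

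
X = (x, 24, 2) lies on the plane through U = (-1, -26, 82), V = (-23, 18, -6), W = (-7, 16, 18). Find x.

The plane through U, V, W has equation 880x − 880y − 660z = -32120.
Substituting X: (880)x + (-22440) = -32120, so x = -11.

-11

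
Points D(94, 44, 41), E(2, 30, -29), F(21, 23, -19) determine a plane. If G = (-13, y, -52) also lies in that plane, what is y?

Coplanarity requires DE · (DF × DG) = 0.
DE = (-92, -14, -70), DF = (-73, -21, -60); the triple product is linear in y with coefficient -410 and constant term 820.
Setting it to zero: y = 2.

2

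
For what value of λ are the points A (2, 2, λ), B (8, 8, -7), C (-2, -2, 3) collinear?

Collinearity requires AB × AC = 0; each component is linear in λ.
The x-component gives (-10)λ + (-10) = 0, so λ = -1.
The remaining components then also vanish.

-1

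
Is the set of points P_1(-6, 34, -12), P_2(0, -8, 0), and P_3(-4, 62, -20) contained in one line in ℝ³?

No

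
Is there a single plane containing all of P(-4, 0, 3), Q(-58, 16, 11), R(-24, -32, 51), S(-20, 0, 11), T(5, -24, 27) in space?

Yes

The plane through P, Q, R has normal n = PQ × PR = (1024, 2432, 2048) and equation n·X = 2048.
Checking the remaining points: n·S = 2048, n·T = 2048.
All equal 2048, so all 5 points lie in one plane.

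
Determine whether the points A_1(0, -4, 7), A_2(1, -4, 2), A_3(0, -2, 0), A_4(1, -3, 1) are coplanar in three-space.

No

With A_1 as base: A_1A_2 = (1, 0, -5), A_1A_3 = (0, 2, -7), A_1A_4 = (1, 1, -6).
A_1A_3 × A_1A_4 = (-5, -7, -2).
A_1A_2 · (A_1A_3 × A_1A_4) = 5.
Since 5 ≠ 0, the four points are not coplanar.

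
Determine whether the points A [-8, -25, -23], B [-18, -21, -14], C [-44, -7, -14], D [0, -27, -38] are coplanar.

Yes

The four points are coplanar iff the 3×3 determinant with rows AB, AC, AD is zero.
Rows: (-10, 4, 9), (-36, 18, 9), (8, -2, -15).
Expanding along the first row: (-10)(-252) − (4)(468) + (9)(-72) = 0.
Zero determinant ⇒ coplanar.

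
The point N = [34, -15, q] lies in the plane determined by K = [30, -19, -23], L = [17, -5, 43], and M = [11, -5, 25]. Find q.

19

A normal to the plane is n = KL × KM = (-252, -630, 84).
N lies in the plane iff n · KN = 0.
This gives (84)q + (-1596) = 0, so q = 19.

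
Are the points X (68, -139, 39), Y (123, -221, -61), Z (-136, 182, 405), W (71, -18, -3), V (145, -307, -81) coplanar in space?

No

The plane through X, Y, Z has normal n = XY × XZ = (2088, 270, 927) and equation n·P = 140607.
Checking the remaining points: n·W = 140607, n·V = 144783.
Since n·V = 144783 ≠ 140607, V is off the plane and the points are not all coplanar.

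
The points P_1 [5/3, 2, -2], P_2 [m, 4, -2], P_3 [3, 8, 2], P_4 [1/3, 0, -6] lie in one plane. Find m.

Normal to plane P_1P_3P_4: n = (-16, 0, 16/3); plane equation n·P = -112/3.
Requiring n·P_2 = -112/3: (-16)m + (-32/3) = -112/3.
So m = 5/3.

5/3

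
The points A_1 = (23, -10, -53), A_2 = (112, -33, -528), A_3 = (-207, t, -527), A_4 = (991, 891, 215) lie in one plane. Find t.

-311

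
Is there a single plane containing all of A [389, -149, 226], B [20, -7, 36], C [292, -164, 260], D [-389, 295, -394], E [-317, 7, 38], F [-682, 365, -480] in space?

The plane through A, B, C has normal n = AB × AC = (1978, 30976, 19309) and equation n·P = 517852.
Checking the remaining points: n·D = 760732, n·E = 323548, n·F = 688924.
Since n·D = 760732 ≠ 517852, D is off the plane and the points are not all coplanar.

No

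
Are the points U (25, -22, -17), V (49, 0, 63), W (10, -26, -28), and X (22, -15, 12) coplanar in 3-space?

Yes

With U as base: UV = (24, 22, 80), UW = (-15, -4, -11), UX = (-3, 7, 29).
UW × UX = (-39, 468, -117).
UV · (UW × UX) = 0.
The scalar triple product vanishes, so the four points are coplanar.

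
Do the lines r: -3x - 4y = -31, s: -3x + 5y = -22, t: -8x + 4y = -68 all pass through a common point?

Intersecting r and s: solving the 2×2 system gives (x, y) = (9, 1).
Substitute into t: (-8)(9) + (4)(1) = -68.
This equals -68, so (9, 1) lies on all three lines and they are concurrent.

Yes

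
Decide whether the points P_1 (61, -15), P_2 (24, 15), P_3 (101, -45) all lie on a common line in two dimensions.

P_1P_2 = (-37, 30), P_1P_3 = (40, -30).
Twice the signed area of △P_1P_2P_3 is (-37)(-30) − (30)(40) = -90.
The area is nonzero, so the three points are not collinear.

No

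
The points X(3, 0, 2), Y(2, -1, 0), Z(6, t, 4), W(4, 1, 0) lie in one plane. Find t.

Normal to plane XYW: n = (4, -4, 0); plane equation n·P = 12.
Requiring n·Z = 12: (-4)t + (24) = 12.
So t = 3.

3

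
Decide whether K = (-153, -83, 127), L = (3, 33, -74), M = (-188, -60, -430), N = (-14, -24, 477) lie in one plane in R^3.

No

The four points are coplanar iff the 3×3 determinant with rows KL, KM, KN is zero.
Rows: (156, 116, -201), (-35, 23, -557), (139, 59, 350).
Expanding along the first row: (156)(40913) − (116)(65173) + (-201)(-5262) = -119978.
Nonzero ⇒ not coplanar.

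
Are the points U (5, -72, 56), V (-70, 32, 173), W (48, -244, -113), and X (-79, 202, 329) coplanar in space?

No

A normal to the plane through U, V, W is n = UV × UW = (2548, -7644, 8428).
The plane has equation n·P = 1035076. For X: n·X = 1027432.
1027432 ≠ 1035076, so X is off the plane.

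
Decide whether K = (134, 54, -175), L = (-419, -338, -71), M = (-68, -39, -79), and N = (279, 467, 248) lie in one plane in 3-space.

No

With K as base: KL = (-553, -392, 104), KM = (-202, -93, 96), KN = (145, 413, 423).
KM × KN = (-78987, 99366, -69941).
KL · (KM × KN) = -2545525.
Since -2545525 ≠ 0, the four points are not coplanar.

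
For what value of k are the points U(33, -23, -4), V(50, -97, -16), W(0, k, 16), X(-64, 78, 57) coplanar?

-21

Normal to plane UVX: n = (-3302, 127, -5461); plane equation n·P = -90043.
Requiring n·W = -90043: (127)k + (-87376) = -90043.
So k = -21.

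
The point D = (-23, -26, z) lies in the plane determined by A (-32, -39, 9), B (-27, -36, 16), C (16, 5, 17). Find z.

-8

The plane through A, B, C has equation −284x + 296y + 76z = -1772.
Substituting D: (76)z + (-1164) = -1772, so z = -8.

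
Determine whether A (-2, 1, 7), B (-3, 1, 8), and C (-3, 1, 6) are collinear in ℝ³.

No

AB = (-1, 0, 1), AC = (-1, 0, -1).
AB × AC = (0, -2, 0).
The cross product is nonzero, so the points do not lie on one line.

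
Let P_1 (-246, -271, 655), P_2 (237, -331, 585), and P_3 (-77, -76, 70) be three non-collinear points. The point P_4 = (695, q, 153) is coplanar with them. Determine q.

A normal to the plane is n = P_1P_2 × P_1P_3 = (48750, 270725, 104325).
P_4 lies in the plane iff n · P_1P_4 = 0.
This gives (270725)q + (66869075) = 0, so q = -247.

-247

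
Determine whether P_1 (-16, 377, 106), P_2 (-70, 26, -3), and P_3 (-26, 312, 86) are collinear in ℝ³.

No

P_1P_2 = (-54, -351, -109), P_1P_3 = (-10, -65, -20).
Comparing components 2 and 3: (-351)(-20) − (-109)(-65) = -65 ≠ 0, so P_1P_2 and P_1P_3 are not parallel and the points are not collinear.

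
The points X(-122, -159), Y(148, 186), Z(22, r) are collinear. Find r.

The three points are collinear iff det[XY; XZ] = 0.
This determinant is linear in r: (270)r + (-6750) = 0, so r = 25.

25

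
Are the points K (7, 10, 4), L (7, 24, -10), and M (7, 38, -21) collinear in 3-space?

KL = (0, 14, -14), KM = (0, 28, -25).
KL × KM = (42, 0, 0).
The cross product is nonzero, so the points do not lie on one line.

No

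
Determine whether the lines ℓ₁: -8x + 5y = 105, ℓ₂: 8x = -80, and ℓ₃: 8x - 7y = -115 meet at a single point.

Yes

The three lines meet at one point iff the augmented coefficient matrix [aᵢ bᵢ cᵢ] has rank < 3, i.e. its determinant vanishes.
Here the determinant is 0.
It vanishes, so the lines are concurrent at (-10, 5).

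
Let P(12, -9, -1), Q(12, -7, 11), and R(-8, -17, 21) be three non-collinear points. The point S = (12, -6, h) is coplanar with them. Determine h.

A normal to the plane is n = PQ × PR = (140, -240, 40).
S lies in the plane iff n · PS = 0.
This gives (40)h + (-680) = 0, so h = 17.

17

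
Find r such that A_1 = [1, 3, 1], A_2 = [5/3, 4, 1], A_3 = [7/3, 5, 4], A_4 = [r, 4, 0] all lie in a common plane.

The points are coplanar iff A_1A_2 · (A_1A_3 × A_1A_4) = 0.
Expanding, this is linear in r: (3)r + (-5) = 0.
So r = 5/3.

5/3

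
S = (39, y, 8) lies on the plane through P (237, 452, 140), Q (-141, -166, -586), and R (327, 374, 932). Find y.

38

A normal to the plane is n = PQ × PR = (-546084, 234036, 85104).
S lies in the plane iff n · PS = 0.
This gives (234036)y + (-8893368) = 0, so y = 38.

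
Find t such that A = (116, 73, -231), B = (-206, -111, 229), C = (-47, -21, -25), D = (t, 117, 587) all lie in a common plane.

145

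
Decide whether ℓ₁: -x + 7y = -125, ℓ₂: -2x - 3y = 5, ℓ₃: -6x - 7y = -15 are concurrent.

Intersecting ℓ₁ and ℓ₂: solving the 2×2 system gives (x, y) = (20, -15).
Substitute into ℓ₃: (-6)(20) + (-7)(-15) = -15.
This equals -15, so (20, -15) lies on all three lines and they are concurrent.

Yes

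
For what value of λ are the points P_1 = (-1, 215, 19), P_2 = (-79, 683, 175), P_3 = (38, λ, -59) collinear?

-19

Direction P_1P_2 = (-78, 468, 156). From the x-coordinate of P_3, the parameter along the line is τ = (38 − (-1))/(-78) = -1/2.
Then λ = 215 + (-1/2)·(468) = -19.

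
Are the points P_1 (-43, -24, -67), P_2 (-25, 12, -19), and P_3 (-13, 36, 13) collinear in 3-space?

Yes

P_1P_2 = (18, 36, 48), P_1P_3 = (30, 60, 80).
Each component of P_1P_3 is 5/3 times the corresponding component of P_1P_2, so P_1P_3 = 5/3·P_1P_2 and the points are collinear.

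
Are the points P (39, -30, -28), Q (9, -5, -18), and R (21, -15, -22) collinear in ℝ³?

Yes

PQ = (-30, 25, 10), PR = (-18, 15, 6).
PQ × PR = (0, 0, 0).
The cross product vanishes, so the three points are collinear.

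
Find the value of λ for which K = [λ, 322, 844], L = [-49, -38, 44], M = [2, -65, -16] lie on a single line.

Collinearity requires KL × KM = 0; each component is linear in λ.
The y-component gives (-60)λ + (-43740) = 0, so λ = -729.
The remaining components then also vanish.

-729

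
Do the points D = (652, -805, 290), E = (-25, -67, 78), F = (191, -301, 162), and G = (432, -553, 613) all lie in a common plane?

No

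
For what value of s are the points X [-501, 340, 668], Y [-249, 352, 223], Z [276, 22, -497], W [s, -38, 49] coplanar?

Coplanarity ⇔ det[XY; XZ; XW] = 0.
Expanding, this is linear in s: (-155490)s + (-2798820) = 0.
So s = -18.

-18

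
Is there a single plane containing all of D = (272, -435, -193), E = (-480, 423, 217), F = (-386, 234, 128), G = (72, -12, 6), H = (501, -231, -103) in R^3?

The plane through D, E, F has normal n = DE × DF = (1128, -28388, 61476) and equation n·P = 790728.
Checking the remaining points: n·G = 790728, n·H = 790728.
All equal 790728, so all 5 points lie in one plane.

Yes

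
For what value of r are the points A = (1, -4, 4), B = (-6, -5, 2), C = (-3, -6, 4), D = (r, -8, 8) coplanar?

3

Coplanarity ⇔ det[AB; AC; AD] = 0.
Expanding, this is linear in r: (-4)r + (12) = 0.
So r = 3.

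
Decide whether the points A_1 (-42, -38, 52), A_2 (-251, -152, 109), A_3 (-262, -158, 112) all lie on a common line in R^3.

A_1A_2 = (-209, -114, 57), A_1A_3 = (-220, -120, 60).
Each component of A_1A_3 is 20/19 times the corresponding component of A_1A_2, so A_1A_3 = 20/19·A_1A_2 and the points are collinear.

Yes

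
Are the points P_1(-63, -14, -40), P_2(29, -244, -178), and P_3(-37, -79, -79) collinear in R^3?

Yes

P_1P_2 = (92, -230, -138), P_1P_3 = (26, -65, -39).
Each component of P_1P_3 is 13/46 times the corresponding component of P_1P_2, so P_1P_3 = 13/46·P_1P_2 and the points are collinear.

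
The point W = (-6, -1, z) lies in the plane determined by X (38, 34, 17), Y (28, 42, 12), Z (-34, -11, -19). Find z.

A normal to the plane is n = XY × XZ = (-513, 0, 1026).
W lies in the plane iff n · XW = 0.
This gives (1026)z + (5130) = 0, so z = -5.

-5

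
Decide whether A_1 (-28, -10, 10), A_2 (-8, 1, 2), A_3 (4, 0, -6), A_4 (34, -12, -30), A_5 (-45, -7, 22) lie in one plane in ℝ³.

Yes

The plane through A_1, A_2, A_3 has normal n = A_1A_2 × A_1A_3 = (-96, 64, -152) and equation n·P = 528.
Checking the remaining points: n·A_4 = 528, n·A_5 = 528.
All equal 528, so all 5 points lie in one plane.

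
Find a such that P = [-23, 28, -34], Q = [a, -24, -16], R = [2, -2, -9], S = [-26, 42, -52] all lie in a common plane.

Normal to plane PRS: n = (190, 375, 260); plane equation n·X = -2710.
Requiring n·Q = -2710: (190)a + (-13160) = -2710.
So a = 55.

55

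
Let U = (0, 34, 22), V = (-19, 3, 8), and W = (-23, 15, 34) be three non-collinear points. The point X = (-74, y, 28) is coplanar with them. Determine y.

-48

Coplanarity requires UV · (UW × UX) = 0.
UV = (-19, -31, -14), UW = (-23, -19, 12); the triple product is linear in y with coefficient 550 and constant term 26400.
Setting it to zero: y = -48.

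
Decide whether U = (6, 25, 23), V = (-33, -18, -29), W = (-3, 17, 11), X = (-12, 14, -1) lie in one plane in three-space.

Yes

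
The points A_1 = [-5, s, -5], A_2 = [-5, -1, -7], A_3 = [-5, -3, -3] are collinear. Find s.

Direction A_2A_3 = (0, -2, 4). From the z-coordinate of A_1, the parameter along the line is τ = (-5 − (-7))/4 = 1/2.
Then s = (-1) + 1/2·(-2) = -2.

-2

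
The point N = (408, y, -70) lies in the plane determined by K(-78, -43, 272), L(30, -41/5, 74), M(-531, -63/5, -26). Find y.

139/5

Coplanarity requires KL · (KM × KN) = 0.
KL = (108, 174/5, -198), KM = (-453, 152/5, -298); the triple product is linear in y with coefficient 121878 and constant term -16941042/5.
Setting it to zero: y = 139/5.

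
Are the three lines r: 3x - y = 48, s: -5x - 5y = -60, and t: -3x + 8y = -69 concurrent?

Yes

The three lines meet at one point iff the augmented coefficient matrix [aᵢ bᵢ cᵢ] has rank < 3, i.e. its determinant vanishes.
Here the determinant is 0.
It vanishes, so the lines are concurrent at (15, -3).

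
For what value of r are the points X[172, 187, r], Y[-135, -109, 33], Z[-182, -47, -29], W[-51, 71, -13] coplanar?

60

Coplanarity ⇔ det[XY; XZ; XW] = 0.
Expanding, this is linear in r: (13668)r + (-820080) = 0.
So r = 60.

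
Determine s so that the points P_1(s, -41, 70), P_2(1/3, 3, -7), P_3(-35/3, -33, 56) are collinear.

-43/3

Collinearity requires P_1P_2 × P_1P_3 = 0; each component is linear in s.
The y-component gives (63)s + (903) = 0, so s = -43/3.
The remaining components then also vanish.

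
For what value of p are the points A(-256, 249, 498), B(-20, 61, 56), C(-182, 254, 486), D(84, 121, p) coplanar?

144

Normal to plane ABC: n = (4466, -29876, 15092); plane equation n·P = -1066604.
Requiring n·D = -1066604: (15092)p + (-3239852) = -1066604.
So p = 144.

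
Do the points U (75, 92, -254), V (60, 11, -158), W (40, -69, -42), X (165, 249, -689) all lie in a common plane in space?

Yes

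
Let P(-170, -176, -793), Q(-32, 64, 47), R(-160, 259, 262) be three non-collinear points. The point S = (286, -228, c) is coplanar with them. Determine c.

A normal to the plane is n = PQ × PR = (-112200, -137190, 57630).
S lies in the plane iff n · PS = 0.
This gives (57630)c + (1671270) = 0, so c = -29.

-29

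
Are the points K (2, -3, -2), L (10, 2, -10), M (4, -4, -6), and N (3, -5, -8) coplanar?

No

With K as base: KL = (8, 5, -8), KM = (2, -1, -4), KN = (1, -2, -6).
KM × KN = (-2, 8, -3).
KL · (KM × KN) = 48.
Since 48 ≠ 0, the four points are not coplanar.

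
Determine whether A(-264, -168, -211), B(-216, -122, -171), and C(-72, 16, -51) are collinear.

Yes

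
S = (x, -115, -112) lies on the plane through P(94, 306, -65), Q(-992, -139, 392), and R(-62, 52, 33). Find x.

432

Coplanarity requires PQ · (PR × PS) = 0.
PQ = (-1086, -445, 457), PR = (-156, -254, 98); the triple product is linear in x with coefficient 72468 and constant term -31306176.
Setting it to zero: x = 432.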